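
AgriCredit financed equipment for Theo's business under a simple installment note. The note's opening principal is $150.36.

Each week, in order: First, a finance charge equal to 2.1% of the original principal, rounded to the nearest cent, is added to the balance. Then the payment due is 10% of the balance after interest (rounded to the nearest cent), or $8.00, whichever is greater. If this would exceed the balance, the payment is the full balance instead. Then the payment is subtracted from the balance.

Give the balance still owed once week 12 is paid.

Week 1: opening $150.36; interest $3.16 → $153.52; payment $15.35; balance $138.17
Week 2: opening $138.17; interest $3.16 → $141.33; payment $14.13; balance $127.20
Week 3: opening $127.20; interest $3.16 → $130.36; payment $13.04; balance $117.32
Week 4: opening $117.32; interest $3.16 → $120.48; payment $12.05; balance $108.43
Week 5: opening $108.43; interest $3.16 → $111.59; payment $11.16; balance $100.43
Week 6: opening $100.43; interest $3.16 → $103.59; payment $10.36; balance $93.23
Week 7: opening $93.23; interest $3.16 → $96.39; payment $9.64; balance $86.75
Week 8: opening $86.75; interest $3.16 → $89.91; payment $8.99; balance $80.92
Week 9: opening $80.92; interest $3.16 → $84.08; payment $8.41; balance $75.67
Week 10: opening $75.67; interest $3.16 → $78.83; payment $8.00; balance $70.83
Week 11: opening $70.83; interest $3.16 → $73.99; payment $8.00; balance $65.99
Week 12: opening $65.99; interest $3.16 → $69.15; payment $8.00; balance $61.15

$61.15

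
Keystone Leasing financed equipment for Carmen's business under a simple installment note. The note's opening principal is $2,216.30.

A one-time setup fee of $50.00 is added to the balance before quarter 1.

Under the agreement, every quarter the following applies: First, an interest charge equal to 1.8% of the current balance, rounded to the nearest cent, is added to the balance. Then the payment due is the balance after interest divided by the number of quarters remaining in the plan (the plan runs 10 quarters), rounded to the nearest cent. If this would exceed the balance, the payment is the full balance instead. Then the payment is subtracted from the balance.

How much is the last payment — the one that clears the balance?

$270.89

# | Opening | Interest | Payment | End bal
1 | $2,266.30 | $40.79 | $230.71 | $2,076.38
2 | $2,076.38 | $37.37 | $234.86 | $1,878.89
3 | $1,878.89 | $33.82 | $239.09 | $1,673.62
4 | $1,673.62 | $30.13 | $243.39 | $1,460.36
5 | $1,460.36 | $26.29 | $247.78 | $1,238.87
6 | $1,238.87 | $22.30 | $252.23 | $1,008.94
7 | $1,008.94 | $18.16 | $256.78 | $770.32
8 | $770.32 | $13.87 | $261.40 | $522.79
9 | $522.79 | $9.41 | $266.10 | $266.10
10 | $266.10 | $4.79 | $270.89 | $0.00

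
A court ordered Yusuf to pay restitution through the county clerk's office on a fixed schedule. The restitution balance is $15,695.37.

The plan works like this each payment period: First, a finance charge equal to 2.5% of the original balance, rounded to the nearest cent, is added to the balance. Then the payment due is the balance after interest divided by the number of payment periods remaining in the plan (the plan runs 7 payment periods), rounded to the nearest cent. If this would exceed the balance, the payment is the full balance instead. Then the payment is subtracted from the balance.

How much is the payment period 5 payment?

$2,671.01

Payment period 1: opening $15,695.37; interest $392.38 → $16,087.75; payment $2,298.25; balance $13,789.50
Payment period 2: opening $13,789.50; interest $392.38 → $14,181.88; payment $2,363.65; balance $11,818.23
Payment period 3: opening $11,818.23; interest $392.38 → $12,210.61; payment $2,442.12; balance $9,768.49
Payment period 4: opening $9,768.49; interest $392.38 → $10,160.87; payment $2,540.22; balance $7,620.65
Payment period 5: opening $7,620.65; interest $392.38 → $8,013.03; payment $2,671.01; balance $5,342.02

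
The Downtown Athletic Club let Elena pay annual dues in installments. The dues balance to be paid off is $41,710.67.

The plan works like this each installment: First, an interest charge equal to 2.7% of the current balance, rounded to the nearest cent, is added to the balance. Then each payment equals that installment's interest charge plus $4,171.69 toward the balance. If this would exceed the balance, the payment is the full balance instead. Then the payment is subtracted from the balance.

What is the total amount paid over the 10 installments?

$47,903.95

Installment 1: $41,710.67 +$1,126.19 interest = $42,836.86; pay $5,297.88 → $37,538.98
Installment 2: $37,538.98 +$1,013.55 interest = $38,552.53; pay $5,185.24 → $33,367.29
Installment 3: $33,367.29 +$900.92 interest = $34,268.21; pay $5,072.61 → $29,195.60
Installment 4: $29,195.60 +$788.28 interest = $29,983.88; pay $4,959.97 → $25,023.91
Installment 5: $25,023.91 +$675.65 interest = $25,699.56; pay $4,847.34 → $20,852.22
Installment 6: $20,852.22 +$563.01 interest = $21,415.23; pay $4,734.70 → $16,680.53
Installment 7: $16,680.53 +$450.37 interest = $17,130.90; pay $4,622.06 → $12,508.84
Installment 8: $12,508.84 +$337.74 interest = $12,846.58; pay $4,509.43 → $8,337.15
Installment 9: $8,337.15 +$225.10 interest = $8,562.25; pay $4,396.79 → $4,165.46
Installment 10: $4,165.46 +$112.47 interest = $4,277.93; pay $4,277.93 → $0.00
Total paid: $47,903.95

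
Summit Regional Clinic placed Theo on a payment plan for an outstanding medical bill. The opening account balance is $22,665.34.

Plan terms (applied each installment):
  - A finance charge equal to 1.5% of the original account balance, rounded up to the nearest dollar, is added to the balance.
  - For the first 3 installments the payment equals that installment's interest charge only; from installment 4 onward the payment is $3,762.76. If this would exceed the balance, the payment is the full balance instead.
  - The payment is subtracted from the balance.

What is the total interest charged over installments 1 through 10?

$3,400.00

# | Opening | Interest | Payment | End bal
1 | $22,665.34 | $340.00 | $340.00 | $22,665.34
2 | $22,665.34 | $340.00 | $340.00 | $22,665.34
3 | $22,665.34 | $340.00 | $340.00 | $22,665.34
4 | $22,665.34 | $340.00 | $3,762.76 | $19,242.58
5 | $19,242.58 | $340.00 | $3,762.76 | $15,819.82
6 | $15,819.82 | $340.00 | $3,762.76 | $12,397.06
7 | $12,397.06 | $340.00 | $3,762.76 | $8,974.30
8 | $8,974.30 | $340.00 | $3,762.76 | $5,551.54
9 | $5,551.54 | $340.00 | $3,762.76 | $2,128.78
10 | $2,128.78 | $340.00 | $2,468.78 | $0.00
Total interest: $340.00 + $340.00 + $340.00 + $340.00 + $340.00 + $340.00 + $340.00 + $340.00 + $340.00 + $340.00 = $3,400.00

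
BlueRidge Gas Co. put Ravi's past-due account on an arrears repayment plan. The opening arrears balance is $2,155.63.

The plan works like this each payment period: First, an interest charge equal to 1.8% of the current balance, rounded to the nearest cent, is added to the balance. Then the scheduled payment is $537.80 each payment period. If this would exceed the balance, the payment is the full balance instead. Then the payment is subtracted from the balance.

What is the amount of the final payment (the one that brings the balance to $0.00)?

# | Opening | Interest | Payment | End bal
1 | $2,155.63 | $38.80 | $537.80 | $1,656.63
2 | $1,656.63 | $29.82 | $537.80 | $1,148.65
3 | $1,148.65 | $20.68 | $537.80 | $631.53
4 | $631.53 | $11.37 | $537.80 | $105.10
5 | $105.10 | $1.89 | $106.99 | $0.00

$106.99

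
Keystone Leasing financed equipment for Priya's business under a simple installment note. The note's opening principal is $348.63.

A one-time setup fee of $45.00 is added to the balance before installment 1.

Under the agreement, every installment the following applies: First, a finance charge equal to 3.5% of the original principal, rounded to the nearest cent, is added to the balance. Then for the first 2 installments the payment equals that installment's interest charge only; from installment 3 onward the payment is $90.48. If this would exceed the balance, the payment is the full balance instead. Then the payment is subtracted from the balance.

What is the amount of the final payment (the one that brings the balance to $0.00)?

Installment 1: opening $393.63; interest $12.20 → $405.83; payment $12.20; balance $393.63
Installment 2: opening $393.63; interest $12.20 → $405.83; payment $12.20; balance $393.63
Installment 3: opening $393.63; interest $12.20 → $405.83; payment $90.48; balance $315.35
Installment 4: opening $315.35; interest $12.20 → $327.55; payment $90.48; balance $237.07
Installment 5: opening $237.07; interest $12.20 → $249.27; payment $90.48; balance $158.79
Installment 6: opening $158.79; interest $12.20 → $170.99; payment $90.48; balance $80.51
Installment 7: opening $80.51; interest $12.20 → $92.71; payment $90.48; balance $2.23
Installment 8: opening $2.23; interest $12.20 → $14.43; payment $14.43; balance $0.00

$14.43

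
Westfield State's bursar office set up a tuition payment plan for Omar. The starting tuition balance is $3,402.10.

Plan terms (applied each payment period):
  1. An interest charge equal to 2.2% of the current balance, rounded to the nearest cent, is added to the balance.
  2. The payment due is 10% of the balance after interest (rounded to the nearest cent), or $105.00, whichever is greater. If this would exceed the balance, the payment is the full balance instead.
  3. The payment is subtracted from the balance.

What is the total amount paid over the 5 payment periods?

$1,481.11

Payment period 1: opening $3,402.10; interest $74.85 → $3,476.95; payment $347.70; balance $3,129.25
Payment period 2: opening $3,129.25; interest $68.84 → $3,198.09; payment $319.81; balance $2,878.28
Payment period 3: opening $2,878.28; interest $63.32 → $2,941.60; payment $294.16; balance $2,647.44
Payment period 4: opening $2,647.44; interest $58.24 → $2,705.68; payment $270.57; balance $2,435.11
Payment period 5: opening $2,435.11; interest $53.57 → $2,488.68; payment $248.87; balance $2,239.81
Total paid: $1,481.11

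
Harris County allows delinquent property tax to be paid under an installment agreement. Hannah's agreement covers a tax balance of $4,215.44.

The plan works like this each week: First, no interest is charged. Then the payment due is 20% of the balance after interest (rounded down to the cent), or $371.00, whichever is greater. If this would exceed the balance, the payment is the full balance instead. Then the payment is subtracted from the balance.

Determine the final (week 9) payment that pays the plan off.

Week 1: opening $4,215.44; payment $843.08; balance $3,372.36
Week 2: opening $3,372.36; payment $674.47; balance $2,697.89
Week 3: opening $2,697.89; payment $539.57; balance $2,158.32
Week 4: opening $2,158.32; payment $431.66; balance $1,726.66
Week 5: opening $1,726.66; payment $371.00; balance $1,355.66
Week 6: opening $1,355.66; payment $371.00; balance $984.66
Week 7: opening $984.66; payment $371.00; balance $613.66
Week 8: opening $613.66; payment $371.00; balance $242.66
Week 9: opening $242.66; payment $242.66; balance $0.00

$242.66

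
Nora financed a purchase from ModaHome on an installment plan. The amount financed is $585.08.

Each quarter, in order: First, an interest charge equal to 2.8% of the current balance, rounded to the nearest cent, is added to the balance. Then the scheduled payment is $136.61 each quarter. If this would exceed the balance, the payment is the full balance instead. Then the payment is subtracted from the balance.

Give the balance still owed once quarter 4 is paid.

$83.60

# | Opening | Interest | Payment | End bal
1 | $585.08 | $16.38 | $136.61 | $464.85
2 | $464.85 | $13.02 | $136.61 | $341.26
3 | $341.26 | $9.56 | $136.61 | $214.21
4 | $214.21 | $6.00 | $136.61 | $83.60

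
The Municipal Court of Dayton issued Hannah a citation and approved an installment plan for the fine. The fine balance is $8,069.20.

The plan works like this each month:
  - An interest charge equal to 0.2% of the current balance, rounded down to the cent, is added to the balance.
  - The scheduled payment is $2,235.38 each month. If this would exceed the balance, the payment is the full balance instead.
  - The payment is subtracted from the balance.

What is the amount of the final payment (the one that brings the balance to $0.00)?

# | Opening | Interest | Payment | End bal
1 | $8,069.20 | $16.13 | $2,235.38 | $5,849.95
2 | $5,849.95 | $11.69 | $2,235.38 | $3,626.26
3 | $3,626.26 | $7.25 | $2,235.38 | $1,398.13
4 | $1,398.13 | $2.79 | $1,400.92 | $0.00

$1,400.92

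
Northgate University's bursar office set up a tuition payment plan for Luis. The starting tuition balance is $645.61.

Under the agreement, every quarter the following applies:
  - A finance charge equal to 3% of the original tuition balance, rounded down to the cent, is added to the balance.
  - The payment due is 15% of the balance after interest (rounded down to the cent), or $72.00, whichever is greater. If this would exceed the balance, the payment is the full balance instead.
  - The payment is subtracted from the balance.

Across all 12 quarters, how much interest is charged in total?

# | Opening | Interest | Payment | End bal
1 | $645.61 | $19.36 | $99.74 | $565.23
2 | $565.23 | $19.36 | $87.68 | $496.91
3 | $496.91 | $19.36 | $77.44 | $438.83
4 | $438.83 | $19.36 | $72.00 | $386.19
5 | $386.19 | $19.36 | $72.00 | $333.55
6 | $333.55 | $19.36 | $72.00 | $280.91
7 | $280.91 | $19.36 | $72.00 | $228.27
8 | $228.27 | $19.36 | $72.00 | $175.63
9 | $175.63 | $19.36 | $72.00 | $122.99
10 | $122.99 | $19.36 | $72.00 | $70.35
11 | $70.35 | $19.36 | $72.00 | $17.71
12 | $17.71 | $19.36 | $37.07 | $0.00
Total interest: $19.36 + $19.36 + $19.36 + $19.36 + $19.36 + $19.36 + $19.36 + $19.36 + $19.36 + $19.36 + $19.36 + $19.36 = $232.32

$232.32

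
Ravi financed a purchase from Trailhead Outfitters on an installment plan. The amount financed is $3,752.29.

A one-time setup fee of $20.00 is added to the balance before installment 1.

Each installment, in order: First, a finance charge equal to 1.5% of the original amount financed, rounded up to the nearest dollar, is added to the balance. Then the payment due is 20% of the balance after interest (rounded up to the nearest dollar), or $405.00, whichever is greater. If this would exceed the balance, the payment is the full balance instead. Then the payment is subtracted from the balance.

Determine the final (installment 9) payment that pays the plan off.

Installment 1: opening $3,772.29; interest $57.00 → $3,829.29; payment $766.00; balance $3,063.29
Installment 2: opening $3,063.29; interest $57.00 → $3,120.29; payment $625.00; balance $2,495.29
Installment 3: opening $2,495.29; interest $57.00 → $2,552.29; payment $511.00; balance $2,041.29
Installment 4: opening $2,041.29; interest $57.00 → $2,098.29; payment $420.00; balance $1,678.29
Installment 5: opening $1,678.29; interest $57.00 → $1,735.29; payment $405.00; balance $1,330.29
Installment 6: opening $1,330.29; interest $57.00 → $1,387.29; payment $405.00; balance $982.29
Installment 7: opening $982.29; interest $57.00 → $1,039.29; payment $405.00; balance $634.29
Installment 8: opening $634.29; interest $57.00 → $691.29; payment $405.00; balance $286.29
Installment 9: opening $286.29; interest $57.00 → $343.29; payment $343.29; balance $0.00

$343.29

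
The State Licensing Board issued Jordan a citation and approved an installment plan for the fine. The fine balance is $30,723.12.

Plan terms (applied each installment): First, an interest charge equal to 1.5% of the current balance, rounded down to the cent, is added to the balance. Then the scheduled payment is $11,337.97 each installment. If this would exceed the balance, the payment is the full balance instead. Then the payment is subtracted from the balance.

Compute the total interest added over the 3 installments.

$890.60

# | Opening | Interest | Payment | End bal
1 | $30,723.12 | $460.84 | $11,337.97 | $19,845.99
2 | $19,845.99 | $297.68 | $11,337.97 | $8,805.70
3 | $8,805.70 | $132.08 | $8,937.78 | $0.00
Total interest: $460.84 + $297.68 + $132.08 = $890.60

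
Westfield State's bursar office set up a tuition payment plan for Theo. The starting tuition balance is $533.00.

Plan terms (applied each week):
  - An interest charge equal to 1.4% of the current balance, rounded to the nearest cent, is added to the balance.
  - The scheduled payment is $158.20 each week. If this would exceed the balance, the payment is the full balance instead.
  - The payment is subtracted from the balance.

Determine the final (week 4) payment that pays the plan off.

$75.46

Week 1: opening $533.00; interest $7.46 → $540.46; payment $158.20; balance $382.26
Week 2: opening $382.26; interest $5.35 → $387.61; payment $158.20; balance $229.41
Week 3: opening $229.41; interest $3.21 → $232.62; payment $158.20; balance $74.42
Week 4: opening $74.42; interest $1.04 → $75.46; payment $75.46; balance $0.00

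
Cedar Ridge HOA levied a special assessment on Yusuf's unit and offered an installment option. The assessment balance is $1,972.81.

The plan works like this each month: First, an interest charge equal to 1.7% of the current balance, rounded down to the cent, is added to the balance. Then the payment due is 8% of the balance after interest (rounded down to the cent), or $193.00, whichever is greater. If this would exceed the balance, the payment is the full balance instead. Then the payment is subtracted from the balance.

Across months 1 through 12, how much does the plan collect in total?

# | Opening | Interest | Payment | End bal
1 | $1,972.81 | $33.53 | $193.00 | $1,813.34
2 | $1,813.34 | $30.82 | $193.00 | $1,651.16
3 | $1,651.16 | $28.06 | $193.00 | $1,486.22
4 | $1,486.22 | $25.26 | $193.00 | $1,318.48
5 | $1,318.48 | $22.41 | $193.00 | $1,147.89
6 | $1,147.89 | $19.51 | $193.00 | $974.40
7 | $974.40 | $16.56 | $193.00 | $797.96
8 | $797.96 | $13.56 | $193.00 | $618.52
9 | $618.52 | $10.51 | $193.00 | $436.03
10 | $436.03 | $7.41 | $193.00 | $250.44
11 | $250.44 | $4.25 | $193.00 | $61.69
12 | $61.69 | $1.04 | $62.73 | $0.00
Total paid: $2,185.73

$2,185.73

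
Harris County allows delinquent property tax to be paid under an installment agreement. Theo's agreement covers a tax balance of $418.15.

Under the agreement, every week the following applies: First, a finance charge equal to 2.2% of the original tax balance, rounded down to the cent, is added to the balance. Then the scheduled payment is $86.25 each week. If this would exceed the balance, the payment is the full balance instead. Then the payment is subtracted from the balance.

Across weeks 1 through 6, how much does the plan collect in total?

Week 1: $418.15 +$9.19 interest = $427.34; pay $86.25 → $341.09
Week 2: $341.09 +$9.19 interest = $350.28; pay $86.25 → $264.03
Week 3: $264.03 +$9.19 interest = $273.22; pay $86.25 → $186.97
Week 4: $186.97 +$9.19 interest = $196.16; pay $86.25 → $109.91
Week 5: $109.91 +$9.19 interest = $119.10; pay $86.25 → $32.85
Week 6: $32.85 +$9.19 interest = $42.04; pay $42.04 → $0.00
Total paid: $473.29

$473.29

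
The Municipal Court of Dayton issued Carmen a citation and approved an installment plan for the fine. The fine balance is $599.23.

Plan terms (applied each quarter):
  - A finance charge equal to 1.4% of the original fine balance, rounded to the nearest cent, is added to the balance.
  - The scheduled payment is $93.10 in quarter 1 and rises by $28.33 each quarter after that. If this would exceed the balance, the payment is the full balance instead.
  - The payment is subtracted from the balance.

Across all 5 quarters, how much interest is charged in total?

$41.95

Quarter 1: $599.23 +$8.39 interest = $607.62; pay $93.10 → $514.52
Quarter 2: $514.52 +$8.39 interest = $522.91; pay $121.43 → $401.48
Quarter 3: $401.48 +$8.39 interest = $409.87; pay $149.76 → $260.11
Quarter 4: $260.11 +$8.39 interest = $268.50; pay $178.09 → $90.41
Quarter 5: $90.41 +$8.39 interest = $98.80; pay $98.80 → $0.00
Total interest: $8.39 + $8.39 + $8.39 + $8.39 + $8.39 = $41.95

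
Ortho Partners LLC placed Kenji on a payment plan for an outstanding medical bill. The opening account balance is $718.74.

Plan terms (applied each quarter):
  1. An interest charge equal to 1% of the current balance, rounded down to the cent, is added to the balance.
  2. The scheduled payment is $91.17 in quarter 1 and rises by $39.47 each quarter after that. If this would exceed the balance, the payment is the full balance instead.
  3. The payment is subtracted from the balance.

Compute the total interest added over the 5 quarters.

$23.46

# | Opening | Interest | Payment | End bal
1 | $718.74 | $7.18 | $91.17 | $634.75
2 | $634.75 | $6.34 | $130.64 | $510.45
3 | $510.45 | $5.10 | $170.11 | $345.44
4 | $345.44 | $3.45 | $209.58 | $139.31
5 | $139.31 | $1.39 | $140.70 | $0.00
Total interest: $7.18 + $6.34 + $5.10 + $3.45 + $1.39 = $23.46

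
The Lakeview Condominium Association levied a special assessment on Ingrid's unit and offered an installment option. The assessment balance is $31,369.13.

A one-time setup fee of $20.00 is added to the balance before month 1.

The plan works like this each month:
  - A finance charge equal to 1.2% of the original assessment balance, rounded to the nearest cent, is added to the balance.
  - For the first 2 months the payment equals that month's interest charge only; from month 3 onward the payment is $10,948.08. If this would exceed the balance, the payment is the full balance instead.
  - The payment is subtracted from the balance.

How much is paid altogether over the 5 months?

$33,271.28

Month 1: opening $31,389.13; interest $376.43 → $31,765.56; payment $376.43; balance $31,389.13
Month 2: opening $31,389.13; interest $376.43 → $31,765.56; payment $376.43; balance $31,389.13
Month 3: opening $31,389.13; interest $376.43 → $31,765.56; payment $10,948.08; balance $20,817.48
Month 4: opening $20,817.48; interest $376.43 → $21,193.91; payment $10,948.08; balance $10,245.83
Month 5: opening $10,245.83; interest $376.43 → $10,622.26; payment $10,622.26; balance $0.00
Total paid: $33,271.28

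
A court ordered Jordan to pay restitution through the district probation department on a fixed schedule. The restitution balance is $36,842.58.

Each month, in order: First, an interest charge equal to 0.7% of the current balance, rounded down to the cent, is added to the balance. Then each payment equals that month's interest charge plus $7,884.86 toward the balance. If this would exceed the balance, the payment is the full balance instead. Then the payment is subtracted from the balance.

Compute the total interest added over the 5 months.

# | Opening | Interest | Payment | End bal
1 | $36,842.58 | $257.89 | $8,142.75 | $28,957.72
2 | $28,957.72 | $202.70 | $8,087.56 | $21,072.86
3 | $21,072.86 | $147.51 | $8,032.37 | $13,188.00
4 | $13,188.00 | $92.31 | $7,977.17 | $5,303.14
5 | $5,303.14 | $37.12 | $5,340.26 | $0.00
Total interest: $257.89 + $202.70 + $147.51 + $92.31 + $37.12 = $737.53

$737.53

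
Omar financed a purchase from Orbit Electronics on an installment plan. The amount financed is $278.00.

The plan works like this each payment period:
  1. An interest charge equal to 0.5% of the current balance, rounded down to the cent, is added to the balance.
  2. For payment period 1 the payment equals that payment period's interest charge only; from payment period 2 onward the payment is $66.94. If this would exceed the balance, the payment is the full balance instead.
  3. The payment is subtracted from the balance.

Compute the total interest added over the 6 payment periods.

$5.03

# | Opening | Interest | Payment | End bal
1 | $278.00 | $1.39 | $1.39 | $278.00
2 | $278.00 | $1.39 | $66.94 | $212.45
3 | $212.45 | $1.06 | $66.94 | $146.57
4 | $146.57 | $0.73 | $66.94 | $80.36
5 | $80.36 | $0.40 | $66.94 | $13.82
6 | $13.82 | $0.06 | $13.88 | $0.00
Total interest: $1.39 + $1.39 + $1.06 + $0.73 + $0.40 + $0.06 = $5.03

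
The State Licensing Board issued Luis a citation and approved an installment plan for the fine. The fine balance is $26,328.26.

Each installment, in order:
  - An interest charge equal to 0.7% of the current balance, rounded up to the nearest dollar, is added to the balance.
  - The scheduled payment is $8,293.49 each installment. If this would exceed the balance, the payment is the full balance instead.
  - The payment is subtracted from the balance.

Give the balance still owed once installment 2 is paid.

Installment 1: opening $26,328.26; interest $185.00 → $26,513.26; payment $8,293.49; balance $18,219.77
Installment 2: opening $18,219.77; interest $128.00 → $18,347.77; payment $8,293.49; balance $10,054.28

$10,054.28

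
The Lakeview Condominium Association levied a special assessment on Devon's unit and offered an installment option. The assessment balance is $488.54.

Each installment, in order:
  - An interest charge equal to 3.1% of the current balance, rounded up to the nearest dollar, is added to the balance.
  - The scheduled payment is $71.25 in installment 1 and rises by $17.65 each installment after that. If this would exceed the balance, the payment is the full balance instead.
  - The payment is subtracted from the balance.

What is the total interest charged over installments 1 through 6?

# | Opening | Interest | Payment | End bal
1 | $488.54 | $16.00 | $71.25 | $433.29
2 | $433.29 | $14.00 | $88.90 | $358.39
3 | $358.39 | $12.00 | $106.55 | $263.84
4 | $263.84 | $9.00 | $124.20 | $148.64
5 | $148.64 | $5.00 | $141.85 | $11.79
6 | $11.79 | $1.00 | $12.79 | $0.00
Total interest: $16.00 + $14.00 + $12.00 + $9.00 + $5.00 + $1.00 = $57.00

$57.00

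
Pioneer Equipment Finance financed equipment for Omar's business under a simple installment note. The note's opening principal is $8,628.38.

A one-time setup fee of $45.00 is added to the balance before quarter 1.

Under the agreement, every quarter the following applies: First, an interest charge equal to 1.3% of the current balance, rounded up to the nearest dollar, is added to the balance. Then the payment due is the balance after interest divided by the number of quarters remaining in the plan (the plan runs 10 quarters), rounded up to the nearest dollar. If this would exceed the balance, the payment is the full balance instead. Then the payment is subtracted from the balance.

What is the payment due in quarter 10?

$987.38

Quarter 1: opening $8,673.38; interest $113.00 → $8,786.38; payment $879.00; balance $7,907.38
Quarter 2: opening $7,907.38; interest $103.00 → $8,010.38; payment $891.00; balance $7,119.38
Quarter 3: opening $7,119.38; interest $93.00 → $7,212.38; payment $902.00; balance $6,310.38
Quarter 4: opening $6,310.38; interest $83.00 → $6,393.38; payment $914.00; balance $5,479.38
Quarter 5: opening $5,479.38; interest $72.00 → $5,551.38; payment $926.00; balance $4,625.38
Quarter 6: opening $4,625.38; interest $61.00 → $4,686.38; payment $938.00; balance $3,748.38
Quarter 7: opening $3,748.38; interest $49.00 → $3,797.38; payment $950.00; balance $2,847.38
Quarter 8: opening $2,847.38; interest $38.00 → $2,885.38; payment $962.00; balance $1,923.38
Quarter 9: opening $1,923.38; interest $26.00 → $1,949.38; payment $975.00; balance $974.38
Quarter 10: opening $974.38; interest $13.00 → $987.38; payment $987.38; balance $0.00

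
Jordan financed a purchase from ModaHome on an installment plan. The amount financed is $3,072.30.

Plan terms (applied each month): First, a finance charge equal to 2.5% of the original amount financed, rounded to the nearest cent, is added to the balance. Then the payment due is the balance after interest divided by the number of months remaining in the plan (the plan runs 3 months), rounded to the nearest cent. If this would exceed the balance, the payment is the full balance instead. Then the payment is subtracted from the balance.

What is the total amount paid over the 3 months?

# | Opening | Interest | Payment | End bal
1 | $3,072.30 | $76.81 | $1,049.70 | $2,099.41
2 | $2,099.41 | $76.81 | $1,088.11 | $1,088.11
3 | $1,088.11 | $76.81 | $1,164.92 | $0.00
Total paid: $3,302.73

$3,302.73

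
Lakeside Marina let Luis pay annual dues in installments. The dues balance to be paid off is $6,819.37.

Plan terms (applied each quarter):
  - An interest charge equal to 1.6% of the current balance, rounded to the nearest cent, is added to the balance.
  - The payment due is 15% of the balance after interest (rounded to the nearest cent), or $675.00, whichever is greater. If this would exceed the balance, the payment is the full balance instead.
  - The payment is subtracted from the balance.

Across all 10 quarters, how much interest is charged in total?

$567.94

Quarter 1: opening $6,819.37; interest $109.11 → $6,928.48; payment $1,039.27; balance $5,889.21
Quarter 2: opening $5,889.21; interest $94.23 → $5,983.44; payment $897.52; balance $5,085.92
Quarter 3: opening $5,085.92; interest $81.37 → $5,167.29; payment $775.09; balance $4,392.20
Quarter 4: opening $4,392.20; interest $70.28 → $4,462.48; payment $675.00; balance $3,787.48
Quarter 5: opening $3,787.48; interest $60.60 → $3,848.08; payment $675.00; balance $3,173.08
Quarter 6: opening $3,173.08; interest $50.77 → $3,223.85; payment $675.00; balance $2,548.85
Quarter 7: opening $2,548.85; interest $40.78 → $2,589.63; payment $675.00; balance $1,914.63
Quarter 8: opening $1,914.63; interest $30.63 → $1,945.26; payment $675.00; balance $1,270.26
Quarter 9: opening $1,270.26; interest $20.32 → $1,290.58; payment $675.00; balance $615.58
Quarter 10: opening $615.58; interest $9.85 → $625.43; payment $625.43; balance $0.00
Total interest: $109.11 + $94.23 + $81.37 + $70.28 + $60.60 + $50.77 + $40.78 + $30.63 + $20.32 + $9.85 = $567.94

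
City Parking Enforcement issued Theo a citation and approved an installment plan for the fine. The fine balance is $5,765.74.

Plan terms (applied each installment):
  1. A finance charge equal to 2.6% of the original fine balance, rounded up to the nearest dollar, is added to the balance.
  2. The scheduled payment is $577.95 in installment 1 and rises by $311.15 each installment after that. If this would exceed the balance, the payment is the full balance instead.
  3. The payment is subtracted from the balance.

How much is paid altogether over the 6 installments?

$6,665.74

Installment 1: $5,765.74 +$150.00 interest = $5,915.74; pay $577.95 → $5,337.79
Installment 2: $5,337.79 +$150.00 interest = $5,487.79; pay $889.10 → $4,598.69
Installment 3: $4,598.69 +$150.00 interest = $4,748.69; pay $1,200.25 → $3,548.44
Installment 4: $3,548.44 +$150.00 interest = $3,698.44; pay $1,511.40 → $2,187.04
Installment 5: $2,187.04 +$150.00 interest = $2,337.04; pay $1,822.55 → $514.49
Installment 6: $514.49 +$150.00 interest = $664.49; pay $664.49 → $0.00
Total paid: $6,665.74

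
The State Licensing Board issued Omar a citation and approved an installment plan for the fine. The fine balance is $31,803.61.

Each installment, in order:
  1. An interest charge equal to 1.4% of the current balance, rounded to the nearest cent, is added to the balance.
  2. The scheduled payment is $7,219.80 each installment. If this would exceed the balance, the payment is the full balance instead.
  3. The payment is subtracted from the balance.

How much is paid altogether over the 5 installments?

$33,068.06

Installment 1: $31,803.61 +$445.25 interest = $32,248.86; pay $7,219.80 → $25,029.06
Installment 2: $25,029.06 +$350.41 interest = $25,379.47; pay $7,219.80 → $18,159.67
Installment 3: $18,159.67 +$254.24 interest = $18,413.91; pay $7,219.80 → $11,194.11
Installment 4: $11,194.11 +$156.72 interest = $11,350.83; pay $7,219.80 → $4,131.03
Installment 5: $4,131.03 +$57.83 interest = $4,188.86; pay $4,188.86 → $0.00
Total paid: $33,068.06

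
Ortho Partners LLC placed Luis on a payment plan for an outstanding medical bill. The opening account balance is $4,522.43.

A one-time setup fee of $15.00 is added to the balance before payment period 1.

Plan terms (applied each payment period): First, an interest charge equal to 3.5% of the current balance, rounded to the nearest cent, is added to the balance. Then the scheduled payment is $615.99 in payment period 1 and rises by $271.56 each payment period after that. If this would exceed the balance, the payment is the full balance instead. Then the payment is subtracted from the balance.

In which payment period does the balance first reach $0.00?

# | Opening | Interest | Payment | End bal
1 | $4,537.43 | $158.81 | $615.99 | $4,080.25
2 | $4,080.25 | $142.81 | $887.55 | $3,335.51
3 | $3,335.51 | $116.74 | $1,159.11 | $2,293.14
4 | $2,293.14 | $80.26 | $1,430.67 | $942.73
5 | $942.73 | $33.00 | $975.73 | $0.00
Balance reaches $0.00 in payment period 5.

5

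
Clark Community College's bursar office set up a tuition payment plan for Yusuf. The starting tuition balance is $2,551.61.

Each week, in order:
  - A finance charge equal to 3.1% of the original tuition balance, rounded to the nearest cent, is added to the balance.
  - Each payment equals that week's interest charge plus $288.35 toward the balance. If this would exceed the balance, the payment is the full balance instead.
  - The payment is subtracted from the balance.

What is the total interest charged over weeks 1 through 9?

$711.90

Week 1: $2,551.61 +$79.10 interest = $2,630.71; pay $367.45 → $2,263.26
Week 2: $2,263.26 +$79.10 interest = $2,342.36; pay $367.45 → $1,974.91
Week 3: $1,974.91 +$79.10 interest = $2,054.01; pay $367.45 → $1,686.56
Week 4: $1,686.56 +$79.10 interest = $1,765.66; pay $367.45 → $1,398.21
Week 5: $1,398.21 +$79.10 interest = $1,477.31; pay $367.45 → $1,109.86
Week 6: $1,109.86 +$79.10 interest = $1,188.96; pay $367.45 → $821.51
Week 7: $821.51 +$79.10 interest = $900.61; pay $367.45 → $533.16
Week 8: $533.16 +$79.10 interest = $612.26; pay $367.45 → $244.81
Week 9: $244.81 +$79.10 interest = $323.91; pay $323.91 → $0.00
Total interest: $79.10 + $79.10 + $79.10 + $79.10 + $79.10 + $79.10 + $79.10 + $79.10 + $79.10 = $711.90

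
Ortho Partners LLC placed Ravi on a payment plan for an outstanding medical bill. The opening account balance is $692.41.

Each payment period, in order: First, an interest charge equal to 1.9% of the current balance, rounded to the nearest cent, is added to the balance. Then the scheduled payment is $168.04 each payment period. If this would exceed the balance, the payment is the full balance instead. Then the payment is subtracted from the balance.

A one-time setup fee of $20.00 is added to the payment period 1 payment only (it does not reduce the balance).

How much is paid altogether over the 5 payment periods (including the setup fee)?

# | Opening | Interest | Payment | Fee | End bal
1 | $692.41 | $13.16 | $168.04 | $20.00 | $537.53
2 | $537.53 | $10.21 | $168.04 | — | $379.70
3 | $379.70 | $7.21 | $168.04 | — | $218.87
4 | $218.87 | $4.16 | $168.04 | — | $54.99
5 | $54.99 | $1.04 | $56.03 | — | $0.00
Total paid: $748.19

$748.19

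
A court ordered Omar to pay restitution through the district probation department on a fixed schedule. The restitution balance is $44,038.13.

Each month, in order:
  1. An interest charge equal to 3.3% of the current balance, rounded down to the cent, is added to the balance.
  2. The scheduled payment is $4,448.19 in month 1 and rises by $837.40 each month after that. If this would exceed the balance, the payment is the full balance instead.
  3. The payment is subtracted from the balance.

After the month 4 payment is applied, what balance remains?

$26,316.38

# | Opening | Interest | Payment | End bal
1 | $44,038.13 | $1,453.25 | $4,448.19 | $41,043.19
2 | $41,043.19 | $1,354.42 | $5,285.59 | $37,112.02
3 | $37,112.02 | $1,224.69 | $6,122.99 | $32,213.72
4 | $32,213.72 | $1,063.05 | $6,960.39 | $26,316.38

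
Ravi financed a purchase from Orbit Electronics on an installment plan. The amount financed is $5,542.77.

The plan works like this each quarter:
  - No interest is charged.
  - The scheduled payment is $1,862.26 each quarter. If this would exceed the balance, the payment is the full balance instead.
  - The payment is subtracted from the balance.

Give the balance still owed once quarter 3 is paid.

# | Opening | Payment | End bal
1 | $5,542.77 | $1,862.26 | $3,680.51
2 | $3,680.51 | $1,862.26 | $1,818.25
3 | $1,818.25 | $1,818.25 | $0.00

$0.00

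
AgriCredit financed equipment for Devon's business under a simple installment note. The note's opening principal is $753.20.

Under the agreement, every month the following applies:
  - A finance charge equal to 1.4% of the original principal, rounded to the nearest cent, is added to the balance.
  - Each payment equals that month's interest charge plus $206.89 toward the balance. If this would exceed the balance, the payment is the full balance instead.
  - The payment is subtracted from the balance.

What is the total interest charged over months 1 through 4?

Month 1: $753.20 +$10.54 interest = $763.74; pay $217.43 → $546.31
Month 2: $546.31 +$10.54 interest = $556.85; pay $217.43 → $339.42
Month 3: $339.42 +$10.54 interest = $349.96; pay $217.43 → $132.53
Month 4: $132.53 +$10.54 interest = $143.07; pay $143.07 → $0.00
Total interest: $10.54 + $10.54 + $10.54 + $10.54 = $42.16

$42.16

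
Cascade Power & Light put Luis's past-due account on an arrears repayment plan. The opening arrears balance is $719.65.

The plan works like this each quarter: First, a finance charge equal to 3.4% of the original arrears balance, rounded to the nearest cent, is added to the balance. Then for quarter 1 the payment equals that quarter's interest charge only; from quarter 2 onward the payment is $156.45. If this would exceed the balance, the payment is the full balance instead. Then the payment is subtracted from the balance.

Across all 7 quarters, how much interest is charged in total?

$171.29

Quarter 1: $719.65 +$24.47 interest = $744.12; pay $24.47 → $719.65
Quarter 2: $719.65 +$24.47 interest = $744.12; pay $156.45 → $587.67
Quarter 3: $587.67 +$24.47 interest = $612.14; pay $156.45 → $455.69
Quarter 4: $455.69 +$24.47 interest = $480.16; pay $156.45 → $323.71
Quarter 5: $323.71 +$24.47 interest = $348.18; pay $156.45 → $191.73
Quarter 6: $191.73 +$24.47 interest = $216.20; pay $156.45 → $59.75
Quarter 7: $59.75 +$24.47 interest = $84.22; pay $84.22 → $0.00
Total interest: $24.47 + $24.47 + $24.47 + $24.47 + $24.47 + $24.47 + $24.47 = $171.29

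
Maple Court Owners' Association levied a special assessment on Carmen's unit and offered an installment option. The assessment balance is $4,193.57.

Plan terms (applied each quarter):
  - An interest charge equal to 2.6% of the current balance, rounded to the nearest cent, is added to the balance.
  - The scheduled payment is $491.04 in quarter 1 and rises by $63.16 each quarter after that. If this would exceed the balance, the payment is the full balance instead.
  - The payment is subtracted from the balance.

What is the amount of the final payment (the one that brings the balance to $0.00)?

$786.32

Quarter 1: opening $4,193.57; interest $109.03 → $4,302.60; payment $491.04; balance $3,811.56
Quarter 2: opening $3,811.56; interest $99.10 → $3,910.66; payment $554.20; balance $3,356.46
Quarter 3: opening $3,356.46; interest $87.27 → $3,443.73; payment $617.36; balance $2,826.37
Quarter 4: opening $2,826.37; interest $73.49 → $2,899.86; payment $680.52; balance $2,219.34
Quarter 5: opening $2,219.34; interest $57.70 → $2,277.04; payment $743.68; balance $1,533.36
Quarter 6: opening $1,533.36; interest $39.87 → $1,573.23; payment $806.84; balance $766.39
Quarter 7: opening $766.39; interest $19.93 → $786.32; payment $786.32; balance $0.00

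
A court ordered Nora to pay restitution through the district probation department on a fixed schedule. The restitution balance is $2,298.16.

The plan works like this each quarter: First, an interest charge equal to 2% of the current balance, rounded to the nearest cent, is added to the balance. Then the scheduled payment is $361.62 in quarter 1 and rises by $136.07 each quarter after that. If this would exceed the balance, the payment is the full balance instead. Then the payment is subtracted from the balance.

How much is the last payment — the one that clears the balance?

$173.18

Quarter 1: $2,298.16 +$45.96 interest = $2,344.12; pay $361.62 → $1,982.50
Quarter 2: $1,982.50 +$39.65 interest = $2,022.15; pay $497.69 → $1,524.46
Quarter 3: $1,524.46 +$30.49 interest = $1,554.95; pay $633.76 → $921.19
Quarter 4: $921.19 +$18.42 interest = $939.61; pay $769.83 → $169.78
Quarter 5: $169.78 +$3.40 interest = $173.18; pay $173.18 → $0.00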